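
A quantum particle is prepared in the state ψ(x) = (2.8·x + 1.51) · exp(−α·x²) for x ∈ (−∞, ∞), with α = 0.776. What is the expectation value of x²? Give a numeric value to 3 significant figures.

⟨x²⟩ = ∫ x²·|ψ|² dx / ∫|ψ|² dx (integrals over the domain).
Expand each integrand as polynomial × e^(−2αx²) and use ∫x^(2j)·e^(−2αx²) dx = (2j−1)!!/(4α)^j · √(π/(2α)), odd powers → 0; here √(π/(2α)) = 1.4228.
State is unnormalized: ∫|ψ|² dx = 6.8376, and ∫ψ*·x²·ψ dx = 4.5183, so ⟨x²⟩ = 4.5183 / 6.8376.
⟨x²⟩ = 0.66080.

0.661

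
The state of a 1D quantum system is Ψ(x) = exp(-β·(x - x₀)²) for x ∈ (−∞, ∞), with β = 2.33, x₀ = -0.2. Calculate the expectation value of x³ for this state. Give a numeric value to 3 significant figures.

-0.0724

⟨x³⟩ = ∫ x³·|Ψ|² dx / ∫|Ψ|² dx (integrals over the domain).
Gaussian moments (u = x − x₀): ∫u^(2j)·e^(−2βu²) du = (2j−1)!!/(4β)^j · √(π/(2β)), odd powers integrate to 0; here √(π/(2β)) = 0.82107.
State is unnormalized: ∫|Ψ|² dx = 0.82107, and ∫Ψ*·x³·Ψ dx = -0.059427, so ⟨x³⟩ = -0.059427 / 0.82107.
⟨x³⟩ = -0.072378.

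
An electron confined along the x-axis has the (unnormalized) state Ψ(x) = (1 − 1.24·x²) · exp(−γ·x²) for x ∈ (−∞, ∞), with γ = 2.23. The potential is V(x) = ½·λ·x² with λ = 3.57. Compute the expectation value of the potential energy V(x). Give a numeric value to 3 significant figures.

⟨V⟩ = ∫ V(x)·|Ψ|² dx / ∫|Ψ|² dx.
Expand each integrand as polynomial × e^(−2γx²) and use ∫x^(2j)·e^(−2γx²) dx = (2j−1)!!/(4γ)^j · √(π/(2γ)), odd powers → 0; here √(π/(2γ)) = 0.83928.
State is unnormalized: ∫|Ψ|² dx = 0.65460, and ∫Ψ*·V(x)·Ψ dx = 0.076550, so ⟨V⟩ = 0.076550 / 0.65460.
⟨V⟩ = 0.11694.

0.117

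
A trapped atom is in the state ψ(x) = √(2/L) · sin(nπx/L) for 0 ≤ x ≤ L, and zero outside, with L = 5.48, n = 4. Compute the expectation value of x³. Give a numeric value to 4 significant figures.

⟨x³⟩ = ∫ x³·|ψ|² dx (integrals over the domain).
With sin²θ = (1 − cos2θ)/2 on 0 ≤ x ≤ L: ∫sin²(nπx/L) dx = L/2, ∫x·sin²(nπx/L) dx = L²/4, ∫x²·sin²(nπx/L) dx = L³·(1/6 − 1/(4n²π²)); higher powers xᵏ the same way, integrating xᵏ·cos(2nπx/L) by parts.
⟨x³⟩ = 40.360.

40.36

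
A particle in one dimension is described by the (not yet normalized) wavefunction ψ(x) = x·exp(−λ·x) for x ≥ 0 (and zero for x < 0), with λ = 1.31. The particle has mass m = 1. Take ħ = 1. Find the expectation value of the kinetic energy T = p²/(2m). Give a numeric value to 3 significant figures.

T = −(ħ²/2m) d²/dx², so ⟨T⟩ = −(ħ²/2m) ∫ ψ*·ψ'' dx / ∫|ψ|² dx; with m = 1.
Differentiate x·exp(−λ·x) with the product rule; every integrand then reduces to terms xʲ·e^(−2λx) on [0, ∞), with ∫₀^∞ xʲ·e^(−2λx) dx = j!/(2λ)^(j+1).
State is unnormalized: ∫|ψ|² dx = 0.11121, and ∫ψ*·(−ħ²/2m · ψ'') dx = 0.095420, so ⟨T⟩ = 0.095420 / 0.11121.
⟨T⟩ = 0.85805.

0.858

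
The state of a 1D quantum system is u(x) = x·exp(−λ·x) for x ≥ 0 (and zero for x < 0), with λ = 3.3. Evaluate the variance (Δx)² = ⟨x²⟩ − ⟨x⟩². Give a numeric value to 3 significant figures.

Compute ⟨x⟩ and ⟨x²⟩ separately, then (Δx)² = ⟨x²⟩ − ⟨x⟩².
Every integrand reduces to terms xʲ·e^(−2λx) on [0, ∞); use ∫₀^∞ xʲ·e^(−2λx) dx = j!/(2λ)^(j+1).
Normalization: ∫|u|² dx = 0.0069566.
⟨x⟩ = 0.45455 and ⟨x²⟩ = 0.27548.
(Δx)² = 0.27548 − (0.45455)² = 0.068871.

0.0689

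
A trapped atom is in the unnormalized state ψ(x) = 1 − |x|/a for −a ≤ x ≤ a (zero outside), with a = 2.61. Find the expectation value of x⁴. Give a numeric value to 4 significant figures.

⟨x⁴⟩ = ∫ x⁴·|ψ|² dx / ∫|ψ|² dx (integrals over the domain).
ψ is even, so ∫ over [−a, a] = 2∫₀ᵃ with ψ = 1 − x/a there: ∫₀ᵃ (1 − x/a)² dx = a/3, ∫₀ᵃ x²(1 − x/a)² dx = a³/30, ∫₀ᵃ x⁴(1 − x/a)² dx = a⁵/105.
State is unnormalized: ∫|ψ|² dx = 1.7400, and ∫ψ*·x⁴·ψ dx = 2.3070, so ⟨x⁴⟩ = 2.3070 / 1.7400.
⟨x⁴⟩ = 1.3258.

1.326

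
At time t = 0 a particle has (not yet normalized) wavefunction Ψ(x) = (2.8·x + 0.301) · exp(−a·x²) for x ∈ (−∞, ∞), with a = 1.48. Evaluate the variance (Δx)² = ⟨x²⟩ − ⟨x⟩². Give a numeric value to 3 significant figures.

Compute ⟨x⟩ and ⟨x²⟩ separately, then (Δx)² = ⟨x²⟩ − ⟨x⟩².
Expand each integrand as polynomial × e^(−2ax²) and use ∫x^(2j)·e^(−2ax²) dx = (2j−1)!!/(4a)^j · √(π/(2a)), odd powers → 0; here √(π/(2a)) = 1.0302.
Normalization: ∫|Ψ|² dx = 1.4577.
⟨x⟩ = 0.20123 and ⟨x²⟩ = 0.48512.
(Δx)² = 0.48512 − (0.20123)² = 0.44463.

0.445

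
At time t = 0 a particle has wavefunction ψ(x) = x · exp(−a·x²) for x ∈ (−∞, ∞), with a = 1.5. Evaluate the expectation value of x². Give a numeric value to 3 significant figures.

⟨x²⟩ = ∫ x²·|ψ|² dx / ∫|ψ|² dx (integrals over the domain).
Expand each integrand as polynomial × e^(−2ax²) and use ∫x^(2j)·e^(−2ax²) dx = (2j−1)!!/(4a)^j · √(π/(2a)), odd powers → 0; here √(π/(2a)) = 1.0233.
State is unnormalized: ∫|ψ|² dx = 0.17055, and ∫ψ*·x²·ψ dx = 0.085277, so ⟨x²⟩ = 0.085277 / 0.17055.
⟨x²⟩ = 0.50000.

0.500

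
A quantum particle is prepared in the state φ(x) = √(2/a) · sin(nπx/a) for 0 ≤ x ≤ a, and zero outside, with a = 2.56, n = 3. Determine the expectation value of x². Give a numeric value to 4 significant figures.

⟨x²⟩ = ∫ x²·|φ|² dx (integrals over the domain).
With sin²θ = (1 − cos2θ)/2 on 0 ≤ x ≤ a: ∫sin²(nπx/a) dx = a/2, ∫x·sin²(nπx/a) dx = a²/4, ∫x²·sin²(nπx/a) dx = a³·(1/6 − 1/(4n²π²)); higher powers xᵏ the same way, integrating xᵏ·cos(2nπx/a) by parts.
⟨x²⟩ = 2.1476.

2.148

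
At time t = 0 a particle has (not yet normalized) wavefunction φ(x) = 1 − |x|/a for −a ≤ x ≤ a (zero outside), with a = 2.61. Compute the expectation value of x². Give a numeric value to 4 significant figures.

⟨x²⟩ = ∫ x²·|φ|² dx / ∫|φ|² dx (integrals over the domain).
φ is even, so ∫ over [−a, a] = 2∫₀ᵃ with φ = 1 − x/a there: ∫₀ᵃ (1 − x/a)² dx = a/3, ∫₀ᵃ x²(1 − x/a)² dx = a³/30, ∫₀ᵃ x⁴(1 − x/a)² dx = a⁵/105.
State is unnormalized: ∫|φ|² dx = 1.7400, and ∫φ*·x²·φ dx = 1.1853, so ⟨x²⟩ = 1.1853 / 1.7400.
⟨x²⟩ = 0.68121.

0.6812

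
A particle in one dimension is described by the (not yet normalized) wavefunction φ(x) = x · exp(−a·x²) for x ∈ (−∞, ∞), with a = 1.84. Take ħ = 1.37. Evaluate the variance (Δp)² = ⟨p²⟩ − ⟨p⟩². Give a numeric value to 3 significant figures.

Compute ⟨p⟩ and ⟨p²⟩ separately; (Δp)² = ⟨p²⟩ − ⟨p⟩².
Expand each integrand as polynomial × e^(−2ax²) and use ∫x^(2j)·e^(−2ax²) dx = (2j−1)!!/(4a)^j · √(π/(2a)), odd powers → 0; here √(π/(2a)) = 0.92396. Differentiate with the product rule, d/dx e^(−ax²) = −2ax·e^(−ax²).
Normalization: ∫|φ|² dx = 0.12554.
⟨p⟩ = 0.0000 and ⟨p²⟩ = 10.360.
(Δp)² = 10.360 − (0.0000)² = 10.360.

10.4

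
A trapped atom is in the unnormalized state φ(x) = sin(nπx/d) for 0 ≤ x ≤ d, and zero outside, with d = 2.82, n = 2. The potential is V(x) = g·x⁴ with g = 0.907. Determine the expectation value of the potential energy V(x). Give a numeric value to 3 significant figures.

10.1

⟨V⟩ = ∫ V(x)·|φ|² dx / ∫|φ|² dx.
With sin²θ = (1 − cos2θ)/2 on 0 ≤ x ≤ d: ∫sin²(nπx/d) dx = d/2, ∫x·sin²(nπx/d) dx = d²/4, ∫x²·sin²(nπx/d) dx = d³·(1/6 − 1/(4n²π²)); higher powers xᵏ the same way, integrating xᵏ·cos(2nπx/d) by parts.
State is unnormalized: ∫|φ|² dx = 1.4100, and ∫φ*·V(x)·φ dx = 14.205, so ⟨V⟩ = 14.205 / 1.4100.
⟨V⟩ = 10.074.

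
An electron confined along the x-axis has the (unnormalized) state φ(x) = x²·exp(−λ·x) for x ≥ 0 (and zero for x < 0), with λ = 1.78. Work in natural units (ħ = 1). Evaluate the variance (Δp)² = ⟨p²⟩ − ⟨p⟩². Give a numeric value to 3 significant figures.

Compute ⟨p⟩ and ⟨p²⟩ separately; (Δp)² = ⟨p²⟩ − ⟨p⟩².
Differentiate x²·exp(−λ·x) with the product rule; every integrand then reduces to terms xʲ·e^(−2λx) on [0, ∞), with ∫₀^∞ xʲ·e^(−2λx) dx = j!/(2λ)^(j+1).
Normalization: ∫|φ|² dx = 0.041972.
⟨p⟩ = 0.0000 and ⟨p²⟩ = 1.0561.
(Δp)² = 1.0561 − (0.0000)² = 1.0561.

1.06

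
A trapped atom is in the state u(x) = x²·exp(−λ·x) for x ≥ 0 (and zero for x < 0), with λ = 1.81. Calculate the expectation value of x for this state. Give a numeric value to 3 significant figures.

⟨x⟩ = ∫ x·|u|² dx / ∫|u|² dx (integrals over the domain).
Every integrand reduces to terms xʲ·e^(−2λx) on [0, ∞); use ∫₀^∞ xʲ·e^(−2λx) dx = j!/(2λ)^(j+1).
State is unnormalized: ∫|u|² dx = 0.038607, and ∫u*·x·u dx = 0.053325, so ⟨x⟩ = 0.053325 / 0.038607.
⟨x⟩ = 1.3812.

1.38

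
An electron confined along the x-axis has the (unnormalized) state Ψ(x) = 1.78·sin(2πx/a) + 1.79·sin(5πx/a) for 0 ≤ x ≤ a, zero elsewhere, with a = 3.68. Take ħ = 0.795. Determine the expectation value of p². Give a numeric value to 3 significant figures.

p² Ψ = −ħ² d²Ψ/dx²; ⟨p²⟩ = −ħ² ∫ Ψ*·Ψ'' dx / ∫|Ψ|² dx.
d²/dx² sin(jπx/a) = −(jπ/a)²·sin(jπx/a); on 0 ≤ x ≤ a, ∫sin²(jπx/a) dx = a/2 and ∫sin(jπx/a)·sin(lπx/a) dx = 0 for j ≠ l, so only diagonal terms survive in ∫|Ψ|² and ∫Ψ·Ψ″; ∫Ψ·Ψ′ dx = [Ψ²/2] between the walls = 0.
State is unnormalized: ∫|Ψ|² dx = 11.725, and ∫Ψ*·(−ħ² Ψ'') dx = 78.631, so ⟨p²⟩ = 78.631 / 11.725.
⟨p²⟩ = 6.7060.

6.71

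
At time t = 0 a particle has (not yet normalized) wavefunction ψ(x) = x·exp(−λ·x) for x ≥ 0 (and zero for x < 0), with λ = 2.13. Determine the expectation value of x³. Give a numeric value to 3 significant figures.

⟨x³⟩ = ∫ x³·|ψ|² dx / ∫|ψ|² dx (integrals over the domain).
Every integrand reduces to terms xʲ·e^(−2λx) on [0, ∞); use ∫₀^∞ xʲ·e^(−2λx) dx = j!/(2λ)^(j+1).
State is unnormalized: ∫|ψ|² dx = 0.025870, and ∫ψ*·x³·ψ dx = 0.020078, so ⟨x³⟩ = 0.020078 / 0.025870.
⟨x³⟩ = 0.77611.

0.776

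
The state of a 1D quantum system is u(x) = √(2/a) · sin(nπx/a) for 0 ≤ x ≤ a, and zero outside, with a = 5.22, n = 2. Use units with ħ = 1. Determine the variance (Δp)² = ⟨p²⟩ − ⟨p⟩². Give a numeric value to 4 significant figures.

1.449

Compute ⟨p⟩ and ⟨p²⟩ separately; (Δp)² = ⟨p²⟩ − ⟨p⟩².
d/dx sin(nπx/a) = (nπ/a)·cos(nπx/a) and d²/dx² sin(nπx/a) = −(nπ/a)²·sin(nπx/a); on 0 ≤ x ≤ a, ∫sin²(nπx/a) dx = a/2 and ∫sin(nπx/a)·cos(nπx/a) dx = 0.
⟨p⟩ = 0.0000 and ⟨p²⟩ = 1.4488.
(Δp)² = 1.4488 − (0.0000)² = 1.4488.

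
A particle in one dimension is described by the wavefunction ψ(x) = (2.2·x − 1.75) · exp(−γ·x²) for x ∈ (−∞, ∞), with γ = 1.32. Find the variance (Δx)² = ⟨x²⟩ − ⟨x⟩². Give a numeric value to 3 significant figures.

0.142

Compute ⟨x⟩ and ⟨x²⟩ separately, then (Δx)² = ⟨x²⟩ − ⟨x⟩².
Expand each integrand as polynomial × e^(−2γx²) and use ∫x^(2j)·e^(−2γx²) dx = (2j−1)!!/(4γ)^j · √(π/(2γ)), odd powers → 0; here √(π/(2γ)) = 1.0909.
Normalization: ∫|ψ|² dx = 4.3408.
⟨x⟩ = -0.36649 and ⟨x²⟩ = 0.27665.
(Δx)² = 0.27665 − (-0.36649)² = 0.14234.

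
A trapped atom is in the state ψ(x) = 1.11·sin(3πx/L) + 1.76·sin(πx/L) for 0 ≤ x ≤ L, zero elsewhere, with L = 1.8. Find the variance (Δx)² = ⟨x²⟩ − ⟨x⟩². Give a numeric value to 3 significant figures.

0.258

Compute ⟨x⟩ and ⟨x²⟩ separately, then (Δx)² = ⟨x²⟩ − ⟨x⟩².
On 0 ≤ x ≤ L (j ≠ l): ∫sin²(jπx/L) dx = L/2, ∫sin(jπx/L)·sin(lπx/L) dx = 0; diagonal moments ∫x·sin²(jπx/L) dx = L²/4, ∫x²·sin²(jπx/L) dx = L³·(1/6 − 1/(4j²π²)); cross terms ∫x·sin(jπx/L)·sin(lπx/L) dx = 0 for j + l even and −4jlL²/(π²(j² − l²)²) for j + l odd, ∫x²·sin(jπx/L)·sin(lπx/L) dx = (−1)^(j+l)·4jlL³/(π²(j² − l²)²); higher powers the same way via product-to-sum and parts.
Normalization: ∫|ψ|² dx = 3.8967.
⟨x⟩ = 0.90000 and ⟨x²⟩ = 1.0685.
(Δx)² = 1.0685 − (0.90000)² = 0.25847.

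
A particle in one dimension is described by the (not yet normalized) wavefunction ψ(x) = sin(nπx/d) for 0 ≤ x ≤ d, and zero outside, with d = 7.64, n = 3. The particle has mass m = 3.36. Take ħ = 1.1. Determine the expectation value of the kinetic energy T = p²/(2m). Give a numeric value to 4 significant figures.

0.2740

T = −(ħ²/2m) d²/dx², so ⟨T⟩ = −(ħ²/2m) ∫ ψ*·ψ'' dx / ∫|ψ|² dx; with m = 3.36.
d/dx sin(nπx/d) = (nπ/d)·cos(nπx/d) and d²/dx² sin(nπx/d) = −(nπ/d)²·sin(nπx/d); on 0 ≤ x ≤ d, ∫sin²(nπx/d) dx = d/2 and ∫sin(nπx/d)·cos(nπx/d) dx = 0.
State is unnormalized: ∫|ψ|² dx = 3.8200, and ∫ψ*·(−ħ²/2m · ψ'') dx = 1.0467, so ⟨T⟩ = 1.0467 / 3.8200.
⟨T⟩ = 0.27401.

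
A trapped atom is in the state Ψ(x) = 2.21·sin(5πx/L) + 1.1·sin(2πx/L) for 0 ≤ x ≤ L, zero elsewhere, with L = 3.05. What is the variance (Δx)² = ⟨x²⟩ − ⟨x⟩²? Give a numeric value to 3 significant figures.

0.735

Compute ⟨x⟩ and ⟨x²⟩ separately, then (Δx)² = ⟨x²⟩ − ⟨x⟩².
On 0 ≤ x ≤ L (j ≠ l): ∫sin²(jπx/L) dx = L/2, ∫sin(jπx/L)·sin(lπx/L) dx = 0; diagonal moments ∫x·sin²(jπx/L) dx = L²/4, ∫x²·sin²(jπx/L) dx = L³·(1/6 − 1/(4j²π²)); cross terms ∫x·sin(jπx/L)·sin(lπx/L) dx = 0 for j + l even and −4jlL²/(π²(j² − l²)²) for j + l odd, ∫x²·sin(jπx/L)·sin(lπx/L) dx = (−1)^(j+l)·4jlL³/(π²(j² − l²)²); higher powers the same way via product-to-sum and parts.
Normalization: ∫|Ψ|² dx = 9.2935.
⟨x⟩ = 1.4803 and ⟨x²⟩ = 2.9259.
(Δx)² = 2.9259 − (1.4803)² = 0.73471.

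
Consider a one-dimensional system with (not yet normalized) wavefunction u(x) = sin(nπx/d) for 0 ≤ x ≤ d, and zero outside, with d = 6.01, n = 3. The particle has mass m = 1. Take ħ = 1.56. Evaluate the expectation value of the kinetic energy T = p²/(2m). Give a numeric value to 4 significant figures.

2.992

T = −(ħ²/2m) d²/dx², so ⟨T⟩ = −(ħ²/2m) ∫ u*·u'' dx / ∫|u|² dx; with m = 1.
d/dx sin(nπx/d) = (nπ/d)·cos(nπx/d) and d²/dx² sin(nπx/d) = −(nπ/d)²·sin(nπx/d); on 0 ≤ x ≤ d, ∫sin²(nπx/d) dx = d/2 and ∫sin(nπx/d)·cos(nπx/d) dx = 0.
State is unnormalized: ∫|u|² dx = 3.0050, and ∫u*·(−ħ²/2m · u'') dx = 8.9920, so ⟨T⟩ = 8.9920 / 3.0050.
⟨T⟩ = 2.9924.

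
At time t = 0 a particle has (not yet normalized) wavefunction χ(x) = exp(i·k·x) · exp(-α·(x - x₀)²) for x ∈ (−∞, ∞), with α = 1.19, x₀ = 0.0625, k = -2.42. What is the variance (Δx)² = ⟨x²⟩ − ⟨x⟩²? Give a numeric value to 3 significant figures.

Compute ⟨x⟩ and ⟨x²⟩ separately, then (Δx)² = ⟨x²⟩ − ⟨x⟩².
Gaussian moments (u = x − x₀): ∫u^(2j)·e^(−2αu²) du = (2j−1)!!/(4α)^j · √(π/(2α)), odd powers integrate to 0; here √(π/(2α)) = 1.1489.
Normalization: ∫|χ|² dx = 1.1489.
⟨x⟩ = 0.062500 and ⟨x²⟩ = 0.21399.
(Δx)² = 0.21399 − (0.062500)² = 0.21008.

0.210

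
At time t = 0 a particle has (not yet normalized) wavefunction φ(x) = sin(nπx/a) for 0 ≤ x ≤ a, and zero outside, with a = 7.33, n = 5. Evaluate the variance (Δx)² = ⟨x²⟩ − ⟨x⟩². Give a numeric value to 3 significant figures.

Compute ⟨x⟩ and ⟨x²⟩ separately, then (Δx)² = ⟨x²⟩ − ⟨x⟩².
With sin²θ = (1 − cos2θ)/2 on 0 ≤ x ≤ a: ∫sin²(nπx/a) dx = a/2, ∫x·sin²(nπx/a) dx = a²/4, ∫x²·sin²(nπx/a) dx = a³·(1/6 − 1/(4n²π²)); higher powers xᵏ the same way, integrating xᵏ·cos(2nπx/a) by parts.
Normalization: ∫|φ|² dx = 3.6650.
⟨x⟩ = 3.6650 and ⟨x²⟩ = 17.801.
(Δx)² = 17.801 − (3.6650)² = 4.3685.

4.37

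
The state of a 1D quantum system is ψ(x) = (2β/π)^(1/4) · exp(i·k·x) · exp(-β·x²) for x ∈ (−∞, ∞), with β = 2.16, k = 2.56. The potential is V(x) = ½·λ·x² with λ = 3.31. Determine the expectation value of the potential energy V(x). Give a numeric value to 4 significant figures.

⟨V⟩ = ∫ V(x)·|ψ|² dx.
Gaussian moments: ∫x^(2j)·e^(−2βx²) dx = (2j−1)!!/(4β)^j · √(π/(2β)), odd powers integrate to 0; here √(π/(2β)) = 0.85277.
⟨V⟩ = 0.19155.

0.1916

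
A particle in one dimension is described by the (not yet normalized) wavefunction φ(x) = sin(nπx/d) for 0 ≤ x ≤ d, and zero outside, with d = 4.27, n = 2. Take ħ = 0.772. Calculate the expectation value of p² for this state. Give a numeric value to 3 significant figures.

1.29

p² φ = −ħ² d²φ/dx²; ⟨p²⟩ = −ħ² ∫ φ*·φ'' dx / ∫|φ|² dx.
d/dx sin(nπx/d) = (nπ/d)·cos(nπx/d) and d²/dx² sin(nπx/d) = −(nπ/d)²·sin(nπx/d); on 0 ≤ x ≤ d, ∫sin²(nπx/d) dx = d/2 and ∫sin(nπx/d)·cos(nπx/d) dx = 0.
State is unnormalized: ∫|φ|² dx = 2.1350, and ∫φ*·(−ħ² φ'') dx = 2.7551, so ⟨p²⟩ = 2.7551 / 2.1350.
⟨p²⟩ = 1.2904.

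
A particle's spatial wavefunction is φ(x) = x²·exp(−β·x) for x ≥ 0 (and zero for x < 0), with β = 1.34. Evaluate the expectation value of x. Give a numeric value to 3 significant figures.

⟨x⟩ = ∫ x·|φ|² dx / ∫|φ|² dx (integrals over the domain).
Every integrand reduces to terms xʲ·e^(−2βx) on [0, ∞); use ∫₀^∞ xʲ·e^(−2βx) dx = j!/(2β)^(j+1).
State is unnormalized: ∫|φ|² dx = 0.17360, and ∫φ*·x·φ dx = 0.32387, so ⟨x⟩ = 0.32387 / 0.17360.
⟨x⟩ = 1.8657.

1.87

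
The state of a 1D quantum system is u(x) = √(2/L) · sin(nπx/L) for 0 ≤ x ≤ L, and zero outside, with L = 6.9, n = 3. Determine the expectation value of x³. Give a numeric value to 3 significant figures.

⟨x³⟩ = ∫ x³·|u|² dx (integrals over the domain).
With sin²θ = (1 − cos2θ)/2 on 0 ≤ x ≤ L: ∫sin²(nπx/L) dx = L/2, ∫x·sin²(nπx/L) dx = L²/4, ∫x²·sin²(nπx/L) dx = L³·(1/6 − 1/(4n²π²)); higher powers xᵏ the same way, integrating xᵏ·cos(2nπx/L) by parts.
⟨x³⟩ = 79.354.

79.4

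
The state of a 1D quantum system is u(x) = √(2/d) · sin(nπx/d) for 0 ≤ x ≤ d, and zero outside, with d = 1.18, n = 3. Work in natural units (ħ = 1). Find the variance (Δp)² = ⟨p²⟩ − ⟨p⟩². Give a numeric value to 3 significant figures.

Compute ⟨p⟩ and ⟨p²⟩ separately; (Δp)² = ⟨p²⟩ − ⟨p⟩².
d/dx sin(nπx/d) = (nπ/d)·cos(nπx/d) and d²/dx² sin(nπx/d) = −(nπ/d)²·sin(nπx/d); on 0 ≤ x ≤ d, ∫sin²(nπx/d) dx = d/2 and ∫sin(nπx/d)·cos(nπx/d) dx = 0.
⟨p⟩ = 0.0000 and ⟨p²⟩ = 63.794.
(Δp)² = 63.794 − (0.0000)² = 63.794.

63.8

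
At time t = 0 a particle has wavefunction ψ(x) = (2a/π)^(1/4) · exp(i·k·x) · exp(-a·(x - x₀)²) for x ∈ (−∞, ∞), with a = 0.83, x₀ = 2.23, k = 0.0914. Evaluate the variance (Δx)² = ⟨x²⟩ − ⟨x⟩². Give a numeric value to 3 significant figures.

Compute ⟨x⟩ and ⟨x²⟩ separately, then (Δx)² = ⟨x²⟩ − ⟨x⟩².
Gaussian moments (u = x − x₀): ∫u^(2j)·e^(−2au²) du = (2j−1)!!/(4a)^j · √(π/(2a)), odd powers integrate to 0; here √(π/(2a)) = 1.3757.
⟨x⟩ = 2.2300 and ⟨x²⟩ = 5.2741.
(Δx)² = 5.2741 − (2.2300)² = 0.30120.

0.301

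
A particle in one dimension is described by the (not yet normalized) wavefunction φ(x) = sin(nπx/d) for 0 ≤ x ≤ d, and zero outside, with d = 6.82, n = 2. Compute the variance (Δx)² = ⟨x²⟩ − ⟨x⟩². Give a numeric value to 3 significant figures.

Compute ⟨x⟩ and ⟨x²⟩ separately, then (Δx)² = ⟨x²⟩ − ⟨x⟩².
With sin²θ = (1 − cos2θ)/2 on 0 ≤ x ≤ d: ∫sin²(nπx/d) dx = d/2, ∫x·sin²(nπx/d) dx = d²/4, ∫x²·sin²(nπx/d) dx = d³·(1/6 − 1/(4n²π²)); higher powers xᵏ the same way, integrating xᵏ·cos(2nπx/d) by parts.
Normalization: ∫|φ|² dx = 3.4100.
⟨x⟩ = 3.4100 and ⟨x²⟩ = 14.915.
(Δx)² = 14.915 − (3.4100)² = 3.2869.

3.29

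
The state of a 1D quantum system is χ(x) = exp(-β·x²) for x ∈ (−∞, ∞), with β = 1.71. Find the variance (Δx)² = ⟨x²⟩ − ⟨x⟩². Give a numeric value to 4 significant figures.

Compute ⟨x⟩ and ⟨x²⟩ separately, then (Δx)² = ⟨x²⟩ − ⟨x⟩².
Gaussian moments: ∫x^(2j)·e^(−2βx²) dx = (2j−1)!!/(4β)^j · √(π/(2β)), odd powers integrate to 0; here √(π/(2β)) = 0.95843.
Normalization: ∫|χ|² dx = 0.95843.
⟨x⟩ = 0.0000 and ⟨x²⟩ = 0.14620.
(Δx)² = 0.14620 − (0.0000)² = 0.14620.

0.1462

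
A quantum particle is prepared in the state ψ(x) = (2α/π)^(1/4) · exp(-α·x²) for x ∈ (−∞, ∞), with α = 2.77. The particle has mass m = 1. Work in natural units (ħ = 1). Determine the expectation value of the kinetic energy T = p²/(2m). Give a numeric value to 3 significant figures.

1.39

T = −(ħ²/2m) d²/dx², so ⟨T⟩ = −(ħ²/2m) ∫ ψ*·ψ'' dx; with m = 1.
Gaussian moments: ∫x^(2j)·e^(−2αx²) dx = (2j−1)!!/(4α)^j · √(π/(2α)), odd powers integrate to 0; here √(π/(2α)) = 0.75304. Derivatives: d/dx e^(−αx²) = −2αx·e^(−αx²), d²/dx² e^(−αx²) = (4α²x² − 2α)·e^(−αx²).
⟨T⟩ = 1.3850.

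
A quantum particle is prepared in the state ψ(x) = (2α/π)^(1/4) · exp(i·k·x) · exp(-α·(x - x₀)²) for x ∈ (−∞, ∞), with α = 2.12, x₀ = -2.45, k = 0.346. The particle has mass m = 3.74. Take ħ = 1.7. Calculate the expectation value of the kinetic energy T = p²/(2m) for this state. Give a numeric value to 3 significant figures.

0.865

T = −(ħ²/2m) d²/dx², so ⟨T⟩ = −(ħ²/2m) ∫ ψ*·ψ'' dx; with m = 3.74.
Gaussian moments (u = x − x₀): ∫u^(2j)·e^(−2αu²) du = (2j−1)!!/(4α)^j · √(π/(2α)), odd powers integrate to 0; here √(π/(2α)) = 0.86078. Derivatives: ψ′ = (ik − 2αu)·ψ, ψ″ = ((ik − 2αu)² − 2α)·ψ; the odd-in-u pieces drop out.
⟨T⟩ = 0.86534.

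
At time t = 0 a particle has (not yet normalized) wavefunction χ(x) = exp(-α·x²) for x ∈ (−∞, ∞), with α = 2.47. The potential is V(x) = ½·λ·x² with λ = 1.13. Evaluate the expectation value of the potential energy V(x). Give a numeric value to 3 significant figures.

⟨V⟩ = ∫ V(x)·|χ|² dx / ∫|χ|² dx.
Gaussian moments: ∫x^(2j)·e^(−2αx²) dx = (2j−1)!!/(4α)^j · √(π/(2α)), odd powers integrate to 0; here √(π/(2α)) = 0.79746.
State is unnormalized: ∫|χ|² dx = 0.79746, and ∫χ*·V(x)·χ dx = 0.045604, so ⟨V⟩ = 0.045604 / 0.79746.
⟨V⟩ = 0.057186.

0.0572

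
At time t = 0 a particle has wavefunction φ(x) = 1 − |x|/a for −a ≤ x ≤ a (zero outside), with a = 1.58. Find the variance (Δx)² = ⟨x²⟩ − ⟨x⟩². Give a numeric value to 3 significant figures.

Compute ⟨x⟩ and ⟨x²⟩ separately, then (Δx)² = ⟨x²⟩ − ⟨x⟩².
φ is even, so ∫ over [−a, a] = 2∫₀ᵃ with φ = 1 − x/a there: ∫₀ᵃ (1 − x/a)² dx = a/3, ∫₀ᵃ x²(1 − x/a)² dx = a³/30, ∫₀ᵃ x⁴(1 − x/a)² dx = a⁵/105.
Normalization: ∫|φ|² dx = 1.0533.
⟨x⟩ = 0.0000 and ⟨x²⟩ = 0.24964.
(Δx)² = 0.24964 − (0.0000)² = 0.24964.

0.250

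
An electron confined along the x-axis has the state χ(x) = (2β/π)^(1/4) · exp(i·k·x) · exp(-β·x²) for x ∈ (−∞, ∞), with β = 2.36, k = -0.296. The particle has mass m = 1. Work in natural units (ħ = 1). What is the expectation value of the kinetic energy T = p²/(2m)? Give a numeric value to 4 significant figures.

1.224

T = −(ħ²/2m) d²/dx², so ⟨T⟩ = −(ħ²/2m) ∫ χ*·χ'' dx; with m = 1.
Gaussian moments: ∫x^(2j)·e^(−2βx²) dx = (2j−1)!!/(4β)^j · √(π/(2β)), odd powers integrate to 0; here √(π/(2β)) = 0.81584. Derivatives: χ′ = (ik − 2βx)·χ, χ″ = ((ik − 2βx)² − 2β)·χ; the odd-in-x pieces drop out.
⟨T⟩ = 1.2238.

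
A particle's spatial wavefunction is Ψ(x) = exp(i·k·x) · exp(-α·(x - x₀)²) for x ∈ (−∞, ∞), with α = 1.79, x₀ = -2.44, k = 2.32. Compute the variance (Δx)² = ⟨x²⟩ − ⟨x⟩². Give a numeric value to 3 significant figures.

Compute ⟨x⟩ and ⟨x²⟩ separately, then (Δx)² = ⟨x²⟩ − ⟨x⟩².
Gaussian moments (u = x − x₀): ∫u^(2j)·e^(−2αu²) du = (2j−1)!!/(4α)^j · √(π/(2α)), odd powers integrate to 0; here √(π/(2α)) = 0.93677.
Normalization: ∫|Ψ|² dx = 0.93677.
⟨x⟩ = -2.4400 and ⟨x²⟩ = 6.0933.
(Δx)² = 6.0933 − (-2.4400)² = 0.13966.

0.140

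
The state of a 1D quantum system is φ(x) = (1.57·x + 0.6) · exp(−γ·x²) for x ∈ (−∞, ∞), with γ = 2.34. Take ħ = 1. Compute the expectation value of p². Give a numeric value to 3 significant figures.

4.32

p² φ = −ħ² d²φ/dx²; ⟨p²⟩ = −ħ² ∫ φ*·φ'' dx / ∫|φ|² dx.
Expand each integrand as polynomial × e^(−2γx²) and use ∫x^(2j)·e^(−2γx²) dx = (2j−1)!!/(4γ)^j · √(π/(2γ)), odd powers → 0; here √(π/(2γ)) = 0.81932. Differentiate with the product rule, d/dx e^(−γx²) = −2γx·e^(−γx²).
State is unnormalized: ∫|φ|² dx = 0.51072, and ∫φ*·(−ħ² φ'') dx = 2.2048, so ⟨p²⟩ = 2.2048 / 0.51072.
⟨p²⟩ = 4.3172.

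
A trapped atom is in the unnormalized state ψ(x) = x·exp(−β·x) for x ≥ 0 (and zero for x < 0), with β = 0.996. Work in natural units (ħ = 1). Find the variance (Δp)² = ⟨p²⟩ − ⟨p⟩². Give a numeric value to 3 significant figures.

0.992

Compute ⟨p⟩ and ⟨p²⟩ separately; (Δp)² = ⟨p²⟩ − ⟨p⟩².
Differentiate x·exp(−β·x) with the product rule; every integrand then reduces to terms xʲ·e^(−2βx) on [0, ∞), with ∫₀^∞ xʲ·e^(−2βx) dx = j!/(2β)^(j+1).
Normalization: ∫|ψ|² dx = 0.25302.
⟨p⟩ = 0.0000 and ⟨p²⟩ = 0.99202.
(Δp)² = 0.99202 − (0.0000)² = 0.99202.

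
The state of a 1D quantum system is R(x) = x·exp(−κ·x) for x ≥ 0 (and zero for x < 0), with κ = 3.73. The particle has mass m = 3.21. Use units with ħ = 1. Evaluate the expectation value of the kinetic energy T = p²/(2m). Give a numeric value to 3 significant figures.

2.17

T = −(ħ²/2m) d²/dx², so ⟨T⟩ = −(ħ²/2m) ∫ R*·R'' dx / ∫|R|² dx; with m = 3.21.
Differentiate x·exp(−κ·x) with the product rule; every integrand then reduces to terms xʲ·e^(−2κx) on [0, ∞), with ∫₀^∞ xʲ·e^(−2κx) dx = j!/(2κ)^(j+1).
State is unnormalized: ∫|R|² dx = 0.0048174, and ∫R*·(−ħ²/2m · R'') dx = 0.010440, so ⟨T⟩ = 0.010440 / 0.0048174.
⟨T⟩ = 2.1671.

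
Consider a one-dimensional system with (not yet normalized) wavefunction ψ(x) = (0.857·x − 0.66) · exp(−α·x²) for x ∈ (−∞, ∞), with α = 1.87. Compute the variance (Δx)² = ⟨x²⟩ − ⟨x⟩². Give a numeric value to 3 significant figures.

0.103

Compute ⟨x⟩ and ⟨x²⟩ separately, then (Δx)² = ⟨x²⟩ − ⟨x⟩².
Expand each integrand as polynomial × e^(−2αx²) and use ∫x^(2j)·e^(−2αx²) dx = (2j−1)!!/(4α)^j · √(π/(2α)), odd powers → 0; here √(π/(2α)) = 0.91651.
Normalization: ∫|ψ|² dx = 0.48922.
⟨x⟩ = -0.28332 and ⟨x²⟩ = 0.18287.
(Δx)² = 0.18287 − (-0.28332)² = 0.10260.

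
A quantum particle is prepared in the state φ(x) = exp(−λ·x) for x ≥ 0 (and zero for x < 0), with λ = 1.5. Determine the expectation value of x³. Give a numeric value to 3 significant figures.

0.222

⟨x³⟩ = ∫ x³·|φ|² dx / ∫|φ|² dx (integrals over the domain).
Every integrand reduces to terms xʲ·e^(−2λx) on [0, ∞); use ∫₀^∞ xʲ·e^(−2λx) dx = j!/(2λ)^(j+1).
State is unnormalized: ∫|φ|² dx = 0.33333, and ∫φ*·x³·φ dx = 0.074074, so ⟨x³⟩ = 0.074074 / 0.33333.
⟨x³⟩ = 0.22222.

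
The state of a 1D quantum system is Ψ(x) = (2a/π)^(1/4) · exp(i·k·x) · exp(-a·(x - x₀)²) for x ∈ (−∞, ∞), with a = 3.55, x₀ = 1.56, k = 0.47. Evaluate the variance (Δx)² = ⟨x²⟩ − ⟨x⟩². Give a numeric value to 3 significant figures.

Compute ⟨x⟩ and ⟨x²⟩ separately, then (Δx)² = ⟨x²⟩ − ⟨x⟩².
Gaussian moments (u = x − x₀): ∫u^(2j)·e^(−2au²) du = (2j−1)!!/(4a)^j · √(π/(2a)), odd powers integrate to 0; here √(π/(2a)) = 0.66519.
⟨x⟩ = 1.5600 and ⟨x²⟩ = 2.5040.
(Δx)² = 2.5040 − (1.5600)² = 0.070423.

0.0704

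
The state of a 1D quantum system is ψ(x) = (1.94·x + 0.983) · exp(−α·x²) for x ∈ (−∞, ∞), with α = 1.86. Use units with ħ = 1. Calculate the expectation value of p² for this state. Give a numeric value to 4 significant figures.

p² ψ = −ħ² d²ψ/dx²; ⟨p²⟩ = −ħ² ∫ ψ*·ψ'' dx / ∫|ψ|² dx.
Expand each integrand as polynomial × e^(−2αx²) and use ∫x^(2j)·e^(−2αx²) dx = (2j−1)!!/(4α)^j · √(π/(2α)), odd powers → 0; here √(π/(2α)) = 0.91897. Differentiate with the product rule, d/dx e^(−αx²) = −2αx·e^(−αx²).
State is unnormalized: ∫|ψ|² dx = 1.3529, and ∫ψ*·(−ħ² ψ'') dx = 4.2457, so ⟨p²⟩ = 4.2457 / 1.3529.
⟨p²⟩ = 3.1383.

3.138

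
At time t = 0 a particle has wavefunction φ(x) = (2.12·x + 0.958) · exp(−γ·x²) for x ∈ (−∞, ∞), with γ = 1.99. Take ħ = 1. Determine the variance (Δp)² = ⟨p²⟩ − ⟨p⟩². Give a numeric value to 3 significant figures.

Compute ⟨p⟩ and ⟨p²⟩ separately; (Δp)² = ⟨p²⟩ − ⟨p⟩².
Expand each integrand as polynomial × e^(−2γx²) and use ∫x^(2j)·e^(−2γx²) dx = (2j−1)!!/(4γ)^j · √(π/(2γ)), odd powers → 0; here √(π/(2γ)) = 0.88845. Differentiate with the product rule, d/dx e^(−γx²) = −2γx·e^(−γx²).
Normalization: ∫|φ|² dx = 1.3170.
⟨p⟩ = 0.0000 and ⟨p²⟩ = 3.5059.
(Δp)² = 3.5059 − (0.0000)² = 3.5059.

3.51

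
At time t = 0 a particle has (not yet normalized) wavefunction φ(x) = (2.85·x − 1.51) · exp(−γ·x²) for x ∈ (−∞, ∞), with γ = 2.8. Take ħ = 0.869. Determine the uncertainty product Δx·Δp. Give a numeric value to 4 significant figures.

0.4583

Δx = √(⟨x²⟩−⟨x⟩²), Δp = √(⟨p²⟩−⟨p⟩²).
Expand each integrand as polynomial × e^(−2γx²) and use ∫x^(2j)·e^(−2γx²) dx = (2j−1)!!/(4γ)^j · √(π/(2γ)), odd powers → 0; here √(π/(2γ)) = 0.74900. Differentiate with the product rule, d/dx e^(−γx²) = −2γx·e^(−γx²).
Normalization: ∫|φ|² dx = 2.2510.
⟨x⟩ = -0.25571, ⟨x²⟩ = 0.13238 ⇒ Δx = 0.25883.
⟨p⟩ = 0.0000, ⟨p²⟩ = 3.1349 ⇒ Δp = 1.7706.
Δx·Δp = 0.45827.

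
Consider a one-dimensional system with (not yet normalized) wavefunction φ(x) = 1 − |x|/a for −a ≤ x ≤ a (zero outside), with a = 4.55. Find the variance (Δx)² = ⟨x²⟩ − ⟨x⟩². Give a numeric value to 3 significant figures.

Compute ⟨x⟩ and ⟨x²⟩ separately, then (Δx)² = ⟨x²⟩ − ⟨x⟩².
φ is even, so ∫ over [−a, a] = 2∫₀ᵃ with φ = 1 − x/a there: ∫₀ᵃ (1 − x/a)² dx = a/3, ∫₀ᵃ x²(1 − x/a)² dx = a³/30, ∫₀ᵃ x⁴(1 − x/a)² dx = a⁵/105.
Normalization: ∫|φ|² dx = 3.0333.
⟨x⟩ = 0.0000 and ⟨x²⟩ = 2.0703.
(Δx)² = 2.0703 − (0.0000)² = 2.0703.

2.07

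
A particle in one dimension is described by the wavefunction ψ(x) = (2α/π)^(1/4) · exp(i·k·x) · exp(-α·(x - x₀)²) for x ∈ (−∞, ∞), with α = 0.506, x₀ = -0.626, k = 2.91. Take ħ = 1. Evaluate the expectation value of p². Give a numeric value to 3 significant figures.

8.97

p² ψ = −ħ² d²ψ/dx²; ⟨p²⟩ = −ħ² ∫ ψ*·ψ'' dx.
Gaussian moments (u = x − x₀): ∫u^(2j)·e^(−2αu²) du = (2j−1)!!/(4α)^j · √(π/(2α)), odd powers integrate to 0; here √(π/(2α)) = 1.7619. Derivatives: ψ′ = (ik − 2αu)·ψ, ψ″ = ((ik − 2αu)² − 2α)·ψ; the odd-in-u pieces drop out.
⟨p²⟩ = 8.9741.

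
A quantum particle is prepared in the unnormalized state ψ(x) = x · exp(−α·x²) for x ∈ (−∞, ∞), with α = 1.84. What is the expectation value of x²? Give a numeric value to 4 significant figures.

0.4076

⟨x²⟩ = ∫ x²·|ψ|² dx / ∫|ψ|² dx (integrals over the domain).
Expand each integrand as polynomial × e^(−2αx²) and use ∫x^(2j)·e^(−2αx²) dx = (2j−1)!!/(4α)^j · √(π/(2α)), odd powers → 0; here √(π/(2α)) = 0.92396.
State is unnormalized: ∫|ψ|² dx = 0.12554, and ∫ψ*·x²·ψ dx = 0.051170, so ⟨x²⟩ = 0.051170 / 0.12554.
⟨x²⟩ = 0.40761.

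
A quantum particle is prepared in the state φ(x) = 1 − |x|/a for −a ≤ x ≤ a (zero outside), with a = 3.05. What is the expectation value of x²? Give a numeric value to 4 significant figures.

⟨x²⟩ = ∫ x²·|φ|² dx / ∫|φ|² dx (integrals over the domain).
φ is even, so ∫ over [−a, a] = 2∫₀ᵃ with φ = 1 − x/a there: ∫₀ᵃ (1 − x/a)² dx = a/3, ∫₀ᵃ x²(1 − x/a)² dx = a³/30, ∫₀ᵃ x⁴(1 − x/a)² dx = a⁵/105.
State is unnormalized: ∫|φ|² dx = 2.0333, and ∫φ*·x²·φ dx = 1.8915, so ⟨x²⟩ = 1.8915 / 2.0333.
⟨x²⟩ = 0.93025.

0.9303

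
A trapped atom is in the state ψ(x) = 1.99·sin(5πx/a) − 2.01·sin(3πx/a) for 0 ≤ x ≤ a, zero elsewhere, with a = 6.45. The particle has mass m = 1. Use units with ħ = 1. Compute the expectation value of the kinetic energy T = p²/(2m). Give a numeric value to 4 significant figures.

2.007

T = −(ħ²/2m) d²/dx², so ⟨T⟩ = −(ħ²/2m) ∫ ψ*·ψ'' dx / ∫|ψ|² dx; with m = 1.
d²/dx² sin(jπx/a) = −(jπ/a)²·sin(jπx/a); on 0 ≤ x ≤ a, ∫sin²(jπx/a) dx = a/2 and ∫sin(jπx/a)·sin(lπx/a) dx = 0 for j ≠ l, so only diagonal terms survive in ∫|ψ|² and ∫ψ·ψ″; ∫ψ·ψ′ dx = [ψ²/2] between the walls = 0.
State is unnormalized: ∫|ψ|² dx = 25.801, and ∫ψ*·(−ħ²/2m · ψ'') dx = 51.782, so ⟨T⟩ = 51.782 / 25.801.
⟨T⟩ = 2.0070.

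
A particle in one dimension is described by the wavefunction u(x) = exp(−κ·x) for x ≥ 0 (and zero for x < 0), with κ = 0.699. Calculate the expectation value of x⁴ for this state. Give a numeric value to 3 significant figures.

⟨x⁴⟩ = ∫ x⁴·|u|² dx / ∫|u|² dx (integrals over the domain).
Every integrand reduces to terms xʲ·e^(−2κx) on [0, ∞); use ∫₀^∞ xʲ·e^(−2κx) dx = j!/(2κ)^(j+1).
State is unnormalized: ∫|u|² dx = 0.71531, and ∫u*·x⁴·u dx = 4.4944, so ⟨x⁴⟩ = 4.4944 / 0.71531.
⟨x⁴⟩ = 6.2832.

6.28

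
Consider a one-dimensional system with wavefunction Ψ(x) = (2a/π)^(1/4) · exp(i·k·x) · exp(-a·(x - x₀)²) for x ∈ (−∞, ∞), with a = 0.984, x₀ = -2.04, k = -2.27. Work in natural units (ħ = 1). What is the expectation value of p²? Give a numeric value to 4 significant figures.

p² Ψ = −ħ² d²Ψ/dx²; ⟨p²⟩ = −ħ² ∫ Ψ*·Ψ'' dx.
Gaussian moments (u = x − x₀): ∫u^(2j)·e^(−2au²) du = (2j−1)!!/(4a)^j · √(π/(2a)), odd powers integrate to 0; here √(π/(2a)) = 1.2635. Derivatives: Ψ′ = (ik − 2au)·Ψ, Ψ″ = ((ik − 2au)² − 2a)·Ψ; the odd-in-u pieces drop out.
⟨p²⟩ = 6.1369.

6.137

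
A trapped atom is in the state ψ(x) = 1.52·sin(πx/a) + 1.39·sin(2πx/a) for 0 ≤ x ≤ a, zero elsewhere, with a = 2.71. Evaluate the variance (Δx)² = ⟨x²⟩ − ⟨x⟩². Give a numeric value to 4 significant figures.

Compute ⟨x⟩ and ⟨x²⟩ separately, then (Δx)² = ⟨x²⟩ − ⟨x⟩².
On 0 ≤ x ≤ a (j ≠ l): ∫sin²(jπx/a) dx = a/2, ∫sin(jπx/a)·sin(lπx/a) dx = 0; diagonal moments ∫x·sin²(jπx/a) dx = a²/4, ∫x²·sin²(jπx/a) dx = a³·(1/6 − 1/(4j²π²)); cross terms ∫x·sin(jπx/a)·sin(lπx/a) dx = 0 for j + l even and −4jla²/(π²(j² − l²)²) for j + l odd, ∫x²·sin(jπx/a)·sin(lπx/a) dx = (−1)^(j+l)·4jla³/(π²(j² − l²)²); higher powers the same way via product-to-sum and parts.
Normalization: ∫|ψ|² dx = 5.7486.
⟨x⟩ = 0.86880 and ⟨x²⟩ = 0.88546.
(Δx)² = 0.88546 − (0.86880)² = 0.13064.

0.1306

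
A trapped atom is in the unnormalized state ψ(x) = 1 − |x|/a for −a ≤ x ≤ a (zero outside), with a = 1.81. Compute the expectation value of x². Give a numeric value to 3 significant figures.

0.328

⟨x²⟩ = ∫ x²·|ψ|² dx / ∫|ψ|² dx (integrals over the domain).
ψ is even, so ∫ over [−a, a] = 2∫₀ᵃ with ψ = 1 − x/a there: ∫₀ᵃ (1 − x/a)² dx = a/3, ∫₀ᵃ x²(1 − x/a)² dx = a³/30, ∫₀ᵃ x⁴(1 − x/a)² dx = a⁵/105.
State is unnormalized: ∫|ψ|² dx = 1.2067, and ∫ψ*·x²·ψ dx = 0.39532, so ⟨x²⟩ = 0.39532 / 1.2067.
⟨x²⟩ = 0.32761.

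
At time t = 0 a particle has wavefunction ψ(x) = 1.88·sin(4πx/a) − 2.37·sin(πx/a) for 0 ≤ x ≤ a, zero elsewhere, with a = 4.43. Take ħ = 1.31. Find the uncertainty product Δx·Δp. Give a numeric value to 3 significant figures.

Δx = √(⟨x²⟩−⟨x⟩²), Δp = √(⟨p²⟩−⟨p⟩²).
On 0 ≤ x ≤ a (j ≠ l): ∫sin²(jπx/a) dx = a/2, ∫sin(jπx/a)·sin(lπx/a) dx = 0; diagonal moments ∫x·sin²(jπx/a) dx = a²/4, ∫x²·sin²(jπx/a) dx = a³·(1/6 − 1/(4j²π²)); cross terms ∫x·sin(jπx/a)·sin(lπx/a) dx = 0 for j + l even and −4jla²/(π²(j² − l²)²) for j + l odd, ∫x²·sin(jπx/a)·sin(lπx/a) dx = (−1)^(j+l)·4jla³/(π²(j² − l²)²); higher powers the same way via product-to-sum and parts. d²/dx² sin(jπx/a) = −(jπ/a)²·sin(jπx/a); on 0 ≤ x ≤ a, ∫sin²(jπx/a) dx = a/2 and ∫sin(jπx/a)·sin(lπx/a) dx = 0 for j ≠ l, so only diagonal terms survive in ∫|ψ|² and ∫ψ·ψ″; ∫ψ·ψ′ dx = [ψ²/2] between the walls = 0.
Normalization: ∫|ψ|² dx = 20.270.
⟨x⟩ = 2.2772, ⟨x²⟩ = 6.1828 ⇒ Δx = 0.99866.
⟨p⟩ = 0.0000, ⟨p²⟩ = 5.8629 ⇒ Δp = 2.4213.
Δx·Δp = 2.4181.

2.42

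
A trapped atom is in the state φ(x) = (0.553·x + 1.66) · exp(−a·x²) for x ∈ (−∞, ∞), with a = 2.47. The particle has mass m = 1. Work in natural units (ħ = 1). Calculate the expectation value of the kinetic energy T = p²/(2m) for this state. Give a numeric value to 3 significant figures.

1.26

T = −(ħ²/2m) d²/dx², so ⟨T⟩ = −(ħ²/2m) ∫ φ*·φ'' dx / ∫|φ|² dx; with m = 1.
Expand each integrand as polynomial × e^(−2ax²) and use ∫x^(2j)·e^(−2ax²) dx = (2j−1)!!/(4a)^j · √(π/(2a)), odd powers → 0; here √(π/(2a)) = 0.79746. Differentiate with the product rule, d/dx e^(−ax²) = −2ax·e^(−ax²).
State is unnormalized: ∫|φ|² dx = 2.2222, and ∫φ*·(−ħ²/2m · φ'') dx = 2.8054, so ⟨T⟩ = 2.8054 / 2.2222.
⟨T⟩ = 1.2624.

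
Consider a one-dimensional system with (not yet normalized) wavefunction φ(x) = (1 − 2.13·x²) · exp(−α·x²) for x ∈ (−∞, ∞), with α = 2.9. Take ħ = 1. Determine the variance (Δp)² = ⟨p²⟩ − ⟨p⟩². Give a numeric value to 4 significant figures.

6.335

Compute ⟨p⟩ and ⟨p²⟩ separately; (Δp)² = ⟨p²⟩ − ⟨p⟩².
Expand each integrand as polynomial × e^(−2αx²) and use ∫x^(2j)·e^(−2αx²) dx = (2j−1)!!/(4α)^j · √(π/(2α)), odd powers → 0; here √(π/(2α)) = 0.73597. Differentiate with the product rule, d/dx e^(−αx²) = −2αx·e^(−αx²).
Normalization: ∫|φ|² dx = 0.54014.
⟨p⟩ = 0.0000 and ⟨p²⟩ = 6.3352.
(Δp)² = 6.3352 − (0.0000)² = 6.3352.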